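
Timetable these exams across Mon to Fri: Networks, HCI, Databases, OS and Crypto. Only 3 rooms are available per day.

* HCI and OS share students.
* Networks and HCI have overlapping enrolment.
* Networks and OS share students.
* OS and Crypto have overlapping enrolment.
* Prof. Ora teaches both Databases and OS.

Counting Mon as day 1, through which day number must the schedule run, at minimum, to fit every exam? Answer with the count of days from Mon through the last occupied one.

3 days

With at most 3 per day and 5 exams, at least 2 days are needed.
Could 2 days be enough, i.e. nothing placed later than Tue? No: Networks, HCI and OS must all be in different days (Networks/HCI can't share; Networks/OS can't share; HCI/OS can't share), but only 2 days are available: 3 exams can't fit in 2 distinct days.
So 2 days is not enough.
3 works (last occupied day: Wed): for example Crypto=Mon, OS=Wed, Networks=Mon, Databases=Mon, HCI=Tue.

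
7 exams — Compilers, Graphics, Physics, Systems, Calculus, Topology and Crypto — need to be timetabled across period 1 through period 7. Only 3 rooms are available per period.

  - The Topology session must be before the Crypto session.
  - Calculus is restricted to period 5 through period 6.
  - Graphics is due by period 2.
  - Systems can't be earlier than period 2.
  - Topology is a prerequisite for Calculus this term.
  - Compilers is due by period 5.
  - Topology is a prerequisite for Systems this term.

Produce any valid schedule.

Physics -> period 2; Topology -> period 1; Compilers -> period 1; Systems -> period 2; Graphics -> period 1; Calculus -> period 5; Crypto -> period 2

Checking: Topology(period 1) before Systems(period 2); Topology(period 1) before Crypto(period 2); Topology(period 1) before Calculus(period 5); Calculus=period 5 in [period 5,period 6]; Graphics=period 1 in [period 1,period 2]; Compilers=period 1 in [period 1,period 5]; Systems=period 2 in [period 2,period 7]; max 3 per period (cap 3).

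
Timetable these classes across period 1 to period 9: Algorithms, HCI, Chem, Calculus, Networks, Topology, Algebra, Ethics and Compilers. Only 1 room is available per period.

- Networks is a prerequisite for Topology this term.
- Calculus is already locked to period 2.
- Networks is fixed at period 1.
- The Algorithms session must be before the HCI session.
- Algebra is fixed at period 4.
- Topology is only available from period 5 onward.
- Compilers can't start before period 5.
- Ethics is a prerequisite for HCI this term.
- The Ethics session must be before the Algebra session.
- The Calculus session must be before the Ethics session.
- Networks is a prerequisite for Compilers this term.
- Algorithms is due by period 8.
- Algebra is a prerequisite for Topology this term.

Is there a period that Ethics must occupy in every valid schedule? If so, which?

Calculus is fixed at period 2 and must come before Ethics, so Ethics is at least period 3.
Algebra is fixed at period 4 and must come after Ethics, so Ethics is at most period 3.
So Ethics must be period 3.

period 3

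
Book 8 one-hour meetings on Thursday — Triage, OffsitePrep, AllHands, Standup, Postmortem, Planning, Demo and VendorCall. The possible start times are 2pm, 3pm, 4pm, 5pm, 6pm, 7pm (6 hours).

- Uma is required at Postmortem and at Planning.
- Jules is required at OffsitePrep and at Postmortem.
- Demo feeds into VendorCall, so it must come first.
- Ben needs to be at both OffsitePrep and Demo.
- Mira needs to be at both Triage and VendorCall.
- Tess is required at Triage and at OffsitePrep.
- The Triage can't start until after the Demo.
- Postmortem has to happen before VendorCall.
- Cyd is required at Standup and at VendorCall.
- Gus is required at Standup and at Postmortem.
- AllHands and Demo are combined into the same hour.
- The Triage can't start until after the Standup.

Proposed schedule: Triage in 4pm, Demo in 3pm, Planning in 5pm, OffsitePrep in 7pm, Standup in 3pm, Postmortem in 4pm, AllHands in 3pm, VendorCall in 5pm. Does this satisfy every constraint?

Valid

Postmortem has to happen before VendorCall — holds.
Demo feeds into VendorCall, so it must come first — holds.
Ben needs to be at both OffsitePrep and Demo — holds.
The Triage can't start until after the Demo — holds.
The Triage can't start until after the Standup — holds.
Tess is required at Triage and at OffsitePrep — holds.
Jules is required at OffsitePrep and at Postmortem — holds.
Cyd is required at Standup and at VendorCall — holds.
Uma is required at Postmortem and at Planning — holds.
Gus is required at Standup and at Postmortem — holds.
Mira needs to be at both Triage and VendorCall — holds.
AllHands and Demo are combined into the same hour — holds.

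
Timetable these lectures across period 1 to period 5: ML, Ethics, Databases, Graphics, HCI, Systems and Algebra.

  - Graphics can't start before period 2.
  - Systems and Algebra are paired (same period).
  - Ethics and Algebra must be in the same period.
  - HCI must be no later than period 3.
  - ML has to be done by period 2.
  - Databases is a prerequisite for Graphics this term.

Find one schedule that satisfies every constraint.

Graphics -> period 2; HCI -> period 1; Algebra -> period 1; Databases -> period 1; ML -> period 1; Systems -> period 1; Ethics -> period 1

Checking: Databases(period 1) before Graphics(period 2); Systems = Algebra = period 1; Ethics = Algebra = period 1; HCI=period 1 in [period 1,period 3]; Graphics=period 2 in [period 2,period 5]; ML=period 1 in [period 1,period 2].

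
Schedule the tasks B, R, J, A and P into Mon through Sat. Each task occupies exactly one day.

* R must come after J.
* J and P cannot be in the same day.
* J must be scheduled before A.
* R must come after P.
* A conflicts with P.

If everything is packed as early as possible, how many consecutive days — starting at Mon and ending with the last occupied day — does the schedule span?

3 days

The precedence chain requires at least 2 distinct days.
Could 2 days be enough, i.e. nothing placed later than Tue? No: R must come after J (at Mon or later) → {Tue}; J must come before R (at Tue or earlier) → {Mon}; P must come before R (at Tue or earlier) → {Mon}; P can't share with J (Mon) → nothing is left.
So 2 days is not enough.
3 works (last occupied day: Wed): for example J=Mon, R=Wed, B=Mon, A=Wed, P=Tue.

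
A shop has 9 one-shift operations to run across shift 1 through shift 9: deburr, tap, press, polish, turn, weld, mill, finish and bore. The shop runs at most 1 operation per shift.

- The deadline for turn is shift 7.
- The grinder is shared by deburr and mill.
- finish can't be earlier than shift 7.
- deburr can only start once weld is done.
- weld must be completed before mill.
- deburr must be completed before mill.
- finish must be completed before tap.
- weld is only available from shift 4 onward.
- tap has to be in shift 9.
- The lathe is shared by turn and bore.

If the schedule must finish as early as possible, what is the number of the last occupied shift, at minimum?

The precedence chain requires at least 3 distinct shifts.
With at most 1 per shift and 9 operations, at least 9 shifts are needed.
tap can't be placed before shift 9, so the schedule must run through at least shift 9.
9 works (last occupied shift: shift 9): for example finish in shift 7; turn in shift 1; press in shift 2; polish in shift 3; tap in shift 9; deburr in shift 5; weld in shift 4; mill in shift 6; bore in shift 8.

9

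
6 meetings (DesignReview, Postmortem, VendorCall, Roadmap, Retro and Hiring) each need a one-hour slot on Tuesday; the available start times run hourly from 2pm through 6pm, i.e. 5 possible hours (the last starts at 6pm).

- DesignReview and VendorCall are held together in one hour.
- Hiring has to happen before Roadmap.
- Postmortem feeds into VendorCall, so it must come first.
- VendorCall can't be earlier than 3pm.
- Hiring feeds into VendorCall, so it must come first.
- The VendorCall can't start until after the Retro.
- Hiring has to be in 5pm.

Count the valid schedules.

Splitting on Postmortem: it can be 2pm (4), 3pm (4), 4pm (4), 5pm (4). Listing each branch's schedules as (DesignReview, VendorCall, Roadmap, Retro, Hiring):
Postmortem=2pm: (6pm,6pm,6pm,2pm,5pm) (6pm,6pm,6pm,3pm,5pm) (6pm,6pm,6pm,4pm,5pm) (6pm,6pm,6pm,5pm,5pm) — 4.
Postmortem=3pm: (6pm,6pm,6pm,2pm,5pm) (6pm,6pm,6pm,3pm,5pm) (6pm,6pm,6pm,4pm,5pm) (6pm,6pm,6pm,5pm,5pm) — 4.
Postmortem=4pm: (6pm,6pm,6pm,2pm,5pm) (6pm,6pm,6pm,3pm,5pm) (6pm,6pm,6pm,4pm,5pm) (6pm,6pm,6pm,5pm,5pm) — 4.
Postmortem=5pm: (6pm,6pm,6pm,2pm,5pm) (6pm,6pm,6pm,3pm,5pm) (6pm,6pm,6pm,4pm,5pm) (6pm,6pm,6pm,5pm,5pm) — 4.
Summing: 4 + 4 + 4 + 4 = 16.

16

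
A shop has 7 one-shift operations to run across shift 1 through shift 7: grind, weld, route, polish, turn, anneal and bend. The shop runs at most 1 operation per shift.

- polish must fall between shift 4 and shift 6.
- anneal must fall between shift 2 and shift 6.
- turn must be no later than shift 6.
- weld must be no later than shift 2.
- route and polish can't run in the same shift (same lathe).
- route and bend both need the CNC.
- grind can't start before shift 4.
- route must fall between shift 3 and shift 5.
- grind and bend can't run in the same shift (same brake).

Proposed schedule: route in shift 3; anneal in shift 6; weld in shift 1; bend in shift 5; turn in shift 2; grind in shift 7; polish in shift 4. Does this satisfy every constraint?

Yes

route and bend both need the CNC — holds.
route must fall between shift 3 and shift 5 — holds.
grind can't start before shift 4 — holds.
grind and bend can't run in the same shift (same brake) — holds.
anneal must fall between shift 2 and shift 6 — holds.
polish must fall between shift 4 and shift 6 — holds.
weld must be no later than shift 2 — holds.
turn must be no later than shift 6 — holds.
route and polish can't run in the same shift (same lathe) — holds.
The shop runs at most 1 operation per shift — holds.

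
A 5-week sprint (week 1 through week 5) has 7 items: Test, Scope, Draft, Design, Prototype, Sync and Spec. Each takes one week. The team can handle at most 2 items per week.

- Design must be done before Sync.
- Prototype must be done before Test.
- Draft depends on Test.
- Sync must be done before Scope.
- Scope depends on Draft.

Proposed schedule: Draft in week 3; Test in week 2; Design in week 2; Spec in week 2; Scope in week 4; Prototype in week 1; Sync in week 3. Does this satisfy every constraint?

No — it violates: The team can handle at most 2 items per week

Prototype must be done before Test — holds.
The team can handle at most 2 items per week — violated.
Design must be done before Sync — holds.
Draft depends on Test — holds.
Scope depends on Draft — holds.
Sync must be done before Scope — holds.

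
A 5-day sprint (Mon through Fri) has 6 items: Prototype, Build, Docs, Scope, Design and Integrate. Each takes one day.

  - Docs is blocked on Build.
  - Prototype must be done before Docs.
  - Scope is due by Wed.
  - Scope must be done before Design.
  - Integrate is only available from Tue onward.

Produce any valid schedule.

Design in Tue, Scope in Mon, Docs in Tue, Integrate in Tue, Build in Mon, Prototype in Mon

Checking: Prototype(Mon) before Docs(Tue); Scope(Mon) before Design(Tue); Build(Mon) before Docs(Tue); Scope=Mon in [Mon,Wed]; Integrate=Tue in [Tue,Fri].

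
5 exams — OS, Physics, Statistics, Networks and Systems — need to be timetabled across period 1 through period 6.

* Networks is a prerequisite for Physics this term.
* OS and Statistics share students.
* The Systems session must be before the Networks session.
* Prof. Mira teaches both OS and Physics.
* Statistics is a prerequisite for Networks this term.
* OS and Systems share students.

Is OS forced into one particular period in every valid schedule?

No

OS can be period 1 (e.g. Networks in period 3; Physics in period 4; Systems in period 2; Statistics in period 2; OS in period 1) or period 2 (e.g. Systems=period 1, Networks=period 2, Statistics=period 1, OS=period 2, Physics=period 3).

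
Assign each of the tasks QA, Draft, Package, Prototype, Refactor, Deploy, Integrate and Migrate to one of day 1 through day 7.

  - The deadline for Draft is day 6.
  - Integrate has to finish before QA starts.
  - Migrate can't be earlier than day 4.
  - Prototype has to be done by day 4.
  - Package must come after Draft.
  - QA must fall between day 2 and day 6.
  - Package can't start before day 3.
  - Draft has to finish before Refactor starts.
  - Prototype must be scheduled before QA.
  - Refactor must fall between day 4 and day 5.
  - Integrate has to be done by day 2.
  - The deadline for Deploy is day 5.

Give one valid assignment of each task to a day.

Migrate=day 4; Prototype=day 1; Deploy=day 1; Package=day 3; Refactor=day 4; Integrate=day 1; QA=day 2; Draft=day 1

Checking: Prototype(day 1) before QA(day 2); Draft(day 1) before Package(day 3); Draft(day 1) before Refactor(day 4); Integrate(day 1) before QA(day 2); Migrate=day 4 in [day 4,day 7]; QA=day 2 in [day 2,day 6]; Deploy=day 1 in [day 1,day 5]; Refactor=day 4 in [day 4,day 5]; Integrate=day 1 in [day 1,day 2]; Prototype=day 1 in [day 1,day 4]; Package=day 3 in [day 3,day 7]; Draft=day 1 in [day 1,day 6].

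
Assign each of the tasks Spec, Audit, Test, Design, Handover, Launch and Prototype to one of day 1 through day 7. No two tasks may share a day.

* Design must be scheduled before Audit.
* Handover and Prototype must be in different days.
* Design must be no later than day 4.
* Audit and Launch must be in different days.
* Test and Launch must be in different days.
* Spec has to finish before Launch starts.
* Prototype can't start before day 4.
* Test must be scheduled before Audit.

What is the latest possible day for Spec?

day 6

Downstream work caps Spec at day 6.
Spec at day 6 is achievable: Design=day 1; Test=day 2; Audit=day 3; Handover=day 5; Launch=day 7; Prototype=day 4; Spec=day 6.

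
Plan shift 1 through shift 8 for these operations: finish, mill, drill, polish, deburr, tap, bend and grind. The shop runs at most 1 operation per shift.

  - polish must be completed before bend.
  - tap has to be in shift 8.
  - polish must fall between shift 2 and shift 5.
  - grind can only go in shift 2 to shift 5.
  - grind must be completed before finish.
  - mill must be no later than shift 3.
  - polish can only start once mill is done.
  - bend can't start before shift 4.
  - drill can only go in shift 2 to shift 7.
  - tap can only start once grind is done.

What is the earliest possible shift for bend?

shift 4

Bend is available from shift 4.
bend at shift 4 is achievable: deburr=shift 7; mill=shift 1; tap=shift 8; finish=shift 6; drill=shift 5; polish=shift 2; grind=shift 3; bend=shift 4.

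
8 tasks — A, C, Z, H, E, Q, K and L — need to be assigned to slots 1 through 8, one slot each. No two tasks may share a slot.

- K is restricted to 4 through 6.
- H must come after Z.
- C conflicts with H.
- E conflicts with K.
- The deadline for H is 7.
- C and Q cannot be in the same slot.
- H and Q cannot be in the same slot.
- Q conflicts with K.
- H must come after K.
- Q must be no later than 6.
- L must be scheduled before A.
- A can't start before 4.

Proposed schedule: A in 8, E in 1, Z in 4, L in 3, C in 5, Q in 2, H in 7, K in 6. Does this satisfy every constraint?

A can't start before 4 — holds.
Q must be no later than 6 — holds.
E conflicts with K — holds.
Q conflicts with K — holds.
L must be scheduled before A — holds.
C and Q cannot be in the same slot — holds.
H must come after K — holds.
C conflicts with H — holds.
The deadline for H is 7 — holds.
No two tasks may share a slot — holds.
H and Q cannot be in the same slot — holds.
K is restricted to 4 through 6 — holds.
H must come after Z — holds.

Valid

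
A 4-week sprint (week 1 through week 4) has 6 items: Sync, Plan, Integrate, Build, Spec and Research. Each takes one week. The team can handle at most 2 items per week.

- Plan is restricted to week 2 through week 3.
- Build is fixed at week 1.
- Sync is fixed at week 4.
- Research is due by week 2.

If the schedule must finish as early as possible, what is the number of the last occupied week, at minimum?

With at most 2 per week and 6 tasks, at least 3 weeks are needed.
Sync can't be placed before week 4, so the schedule must run through at least week 4.
4 works (last occupied week: week 4): for example Spec=week 3; Integrate=week 2; Build=week 1; Plan=week 2; Sync=week 4; Research=week 1.

week 4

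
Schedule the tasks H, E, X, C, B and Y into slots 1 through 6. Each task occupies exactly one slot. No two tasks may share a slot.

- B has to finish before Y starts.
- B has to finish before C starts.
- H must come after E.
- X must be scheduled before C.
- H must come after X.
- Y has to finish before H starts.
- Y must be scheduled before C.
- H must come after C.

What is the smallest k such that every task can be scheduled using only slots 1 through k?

6

The precedence chain requires at least 4 distinct slots.
With at most 1 per slot and 6 tasks, at least 6 slots are needed.
6 works (last occupied slot: 6): for example Y=2, C=4, X=3, B=1, H=6, E=5.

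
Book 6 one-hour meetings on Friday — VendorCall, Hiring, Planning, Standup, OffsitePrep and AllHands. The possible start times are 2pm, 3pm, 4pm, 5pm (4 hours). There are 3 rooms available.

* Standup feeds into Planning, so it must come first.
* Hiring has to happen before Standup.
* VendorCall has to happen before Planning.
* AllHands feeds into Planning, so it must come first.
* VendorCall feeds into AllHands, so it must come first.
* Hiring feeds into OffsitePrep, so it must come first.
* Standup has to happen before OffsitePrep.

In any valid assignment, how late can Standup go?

4pm

Precedence pushes Standup to at least 3pm; downstream work caps Standup at 4pm.
Standup at 4pm is achievable: Planning -> 5pm; Standup -> 4pm; VendorCall -> 2pm; OffsitePrep -> 5pm; AllHands -> 3pm; Hiring -> 2pm.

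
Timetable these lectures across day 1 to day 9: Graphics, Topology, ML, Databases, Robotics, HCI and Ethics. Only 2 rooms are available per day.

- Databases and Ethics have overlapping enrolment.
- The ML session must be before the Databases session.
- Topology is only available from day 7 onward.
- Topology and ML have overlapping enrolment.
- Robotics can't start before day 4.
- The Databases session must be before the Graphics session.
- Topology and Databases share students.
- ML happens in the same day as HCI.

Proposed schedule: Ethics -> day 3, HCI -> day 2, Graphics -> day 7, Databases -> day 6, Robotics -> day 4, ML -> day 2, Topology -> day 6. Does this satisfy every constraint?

Only 2 rooms are available per day — holds.
Robotics can't start before day 4 — holds.
Topology is only available from day 7 onward — violated.
The ML session must be before the Databases session — holds.
Databases and Ethics have overlapping enrolment — holds.
Topology and Databases share students — violated.
The Databases session must be before the Graphics session — holds.
Topology and ML have overlapping enrolment — holds.
ML happens in the same day as HCI — holds.

Invalid. Topology is only available from day 7 onward.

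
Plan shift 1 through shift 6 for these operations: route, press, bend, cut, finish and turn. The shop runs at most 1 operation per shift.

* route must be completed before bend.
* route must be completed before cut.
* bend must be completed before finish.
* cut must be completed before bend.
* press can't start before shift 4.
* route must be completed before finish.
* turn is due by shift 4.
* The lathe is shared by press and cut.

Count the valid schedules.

Splitting on route: it can be shift 1 (8), shift 2 (3). Listing each branch's schedules as (press, bend, cut, finish, turn) by shift number:
route=shift 1: (4,5,2,6,3) (4,5,3,6,2) (5,3,2,6,4) (5,4,2,6,3) (5,4,3,6,2) (6,3,2,5,4) (6,4,2,5,3) (6,4,3,5,2) — 8.
route=shift 2: (4,5,3,6,1) (5,4,3,6,1) (6,4,3,5,1) — 3.
Summing: 8 + 3 = 11.

11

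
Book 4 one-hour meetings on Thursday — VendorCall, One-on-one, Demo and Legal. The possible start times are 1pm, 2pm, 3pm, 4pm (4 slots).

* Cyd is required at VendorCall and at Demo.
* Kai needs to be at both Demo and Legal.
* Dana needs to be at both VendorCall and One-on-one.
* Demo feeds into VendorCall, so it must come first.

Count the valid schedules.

Splitting on VendorCall: it can be 2pm (9), 3pm (18), 4pm (27). Listing each branch's schedules as (One-on-one, Demo, Legal):
VendorCall=2pm: (1pm,1pm,2pm) (1pm,1pm,3pm) (1pm,1pm,4pm) (3pm,1pm,2pm) (3pm,1pm,3pm) (3pm,1pm,4pm) (4pm,1pm,2pm) (4pm,1pm,3pm) (4pm,1pm,4pm) — 9.
VendorCall=3pm: (1pm,1pm,2pm) (1pm,1pm,3pm) (1pm,1pm,4pm) (1pm,2pm,1pm) (1pm,2pm,3pm) (1pm,2pm,4pm) (2pm,1pm,2pm) (2pm,1pm,3pm) (2pm,1pm,4pm) (2pm,2pm,1pm) (2pm,2pm,3pm) (2pm,2pm,4pm) (4pm,1pm,2pm) (4pm,1pm,3pm) (4pm,1pm,4pm) (4pm,2pm,1pm) (4pm,2pm,3pm) (4pm,2pm,4pm) — 18.
VendorCall=4pm: (1pm,1pm,2pm) (1pm,1pm,3pm) (1pm,1pm,4pm) (1pm,2pm,1pm) (1pm,2pm,3pm) (1pm,2pm,4pm) (1pm,3pm,1pm) (1pm,3pm,2pm) (1pm,3pm,4pm) (2pm,1pm,2pm) (2pm,1pm,3pm) (2pm,1pm,4pm) (2pm,2pm,1pm) (2pm,2pm,3pm) (2pm,2pm,4pm) (2pm,3pm,1pm) (2pm,3pm,2pm) (2pm,3pm,4pm) (3pm,1pm,2pm) (3pm,1pm,3pm) (3pm,1pm,4pm) (3pm,2pm,1pm) (3pm,2pm,3pm) (3pm,2pm,4pm) (3pm,3pm,1pm) (3pm,3pm,2pm) (3pm,3pm,4pm) — 27.
Summing: 9 + 18 + 27 = 54.

54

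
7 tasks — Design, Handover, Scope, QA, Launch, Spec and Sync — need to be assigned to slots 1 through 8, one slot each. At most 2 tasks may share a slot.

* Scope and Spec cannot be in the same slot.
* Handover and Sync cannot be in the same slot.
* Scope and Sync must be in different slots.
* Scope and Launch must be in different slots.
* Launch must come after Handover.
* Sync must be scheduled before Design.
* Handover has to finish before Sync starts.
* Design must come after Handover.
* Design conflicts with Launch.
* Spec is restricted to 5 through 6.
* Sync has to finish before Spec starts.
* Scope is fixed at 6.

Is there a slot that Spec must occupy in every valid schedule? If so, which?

5

Spec's window is 5–6.
Scope is fixed at 6, and Spec can't share a slot with Scope.
So Spec must be 5.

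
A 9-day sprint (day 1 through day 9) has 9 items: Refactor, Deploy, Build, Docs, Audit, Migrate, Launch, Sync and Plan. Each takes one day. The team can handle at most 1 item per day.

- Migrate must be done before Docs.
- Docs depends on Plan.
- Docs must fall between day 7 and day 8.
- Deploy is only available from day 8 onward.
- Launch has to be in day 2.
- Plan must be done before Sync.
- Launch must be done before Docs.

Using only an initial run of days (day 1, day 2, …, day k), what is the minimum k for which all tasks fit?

9

The precedence chain requires at least 2 distinct days.
With at most 1 per day and 9 tasks, at least 9 days are needed.
Deploy can't be placed before day 8, so the schedule must run through at least day 8.
9 works (last occupied day: day 9): for example Audit in day 9; Docs in day 7; Build in day 6; Sync in day 4; Deploy in day 8; Migrate in day 3; Refactor in day 5; Launch in day 2; Plan in day 1.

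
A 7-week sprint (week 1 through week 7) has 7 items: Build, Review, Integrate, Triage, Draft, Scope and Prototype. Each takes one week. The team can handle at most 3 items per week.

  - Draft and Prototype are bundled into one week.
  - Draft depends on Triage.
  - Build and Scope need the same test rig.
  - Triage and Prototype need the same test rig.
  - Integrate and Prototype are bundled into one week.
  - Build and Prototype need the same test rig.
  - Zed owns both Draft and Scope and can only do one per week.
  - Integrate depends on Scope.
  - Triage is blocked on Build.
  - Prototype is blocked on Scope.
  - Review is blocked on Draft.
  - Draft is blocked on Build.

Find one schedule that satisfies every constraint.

Scope in week 2, Integrate in week 3, Review in week 4, Draft in week 3, Prototype in week 3, Build in week 1, Triage in week 2

Checking: Scope(week 2) before Integrate(week 3); Build(week 1) before Triage(week 2); Draft(week 3) before Review(week 4); Scope(week 2) before Prototype(week 3); Build(week 1) before Draft(week 3); Triage(week 2) before Draft(week 3); Triage(week 2) != Prototype(week 3); Build(week 1) != Scope(week 2); Build(week 1) != Prototype(week 3); Draft(week 3) != Scope(week 2); Draft = Prototype = week 3; Integrate = Prototype = week 3; max 3 per week (cap 3).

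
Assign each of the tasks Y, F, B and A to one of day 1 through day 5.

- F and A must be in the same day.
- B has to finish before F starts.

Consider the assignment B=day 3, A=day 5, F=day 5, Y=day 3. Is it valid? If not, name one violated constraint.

Valid

F and A must be in the same day — holds.
B has to finish before F starts — holds.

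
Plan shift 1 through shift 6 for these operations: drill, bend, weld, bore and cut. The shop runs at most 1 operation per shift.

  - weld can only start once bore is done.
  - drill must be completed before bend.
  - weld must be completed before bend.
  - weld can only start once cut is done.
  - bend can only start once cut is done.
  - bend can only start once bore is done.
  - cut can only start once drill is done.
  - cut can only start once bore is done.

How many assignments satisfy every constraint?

12

Splitting on drill: it can be shift 1 (5), shift 2 (5), shift 3 (2). Listing each branch's schedules as (bend, weld, bore, cut) by shift number:
drill=shift 1: (5,4,2,3) (6,4,2,3) (6,5,2,3) (6,5,2,4) (6,5,3,4) — 5.
drill=shift 2: (5,4,1,3) (6,4,1,3) (6,5,1,3) (6,5,1,4) (6,5,3,4) — 5.
drill=shift 3: (6,5,1,4) (6,5,2,4) — 2.
Summing: 5 + 5 + 2 = 12.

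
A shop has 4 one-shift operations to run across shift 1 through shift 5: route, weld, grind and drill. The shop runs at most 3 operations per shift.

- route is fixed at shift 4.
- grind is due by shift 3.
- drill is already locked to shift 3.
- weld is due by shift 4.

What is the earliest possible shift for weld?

Weld's own window allows nothing later than shift 4.
weld at shift 1 is achievable: drill in shift 3; weld in shift 1; grind in shift 1; route in shift 4.

shift 1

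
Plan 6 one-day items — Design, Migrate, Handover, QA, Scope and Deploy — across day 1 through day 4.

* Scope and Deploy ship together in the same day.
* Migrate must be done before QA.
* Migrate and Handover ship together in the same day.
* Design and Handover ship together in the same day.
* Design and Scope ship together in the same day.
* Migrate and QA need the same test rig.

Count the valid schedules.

6

Splitting on Design: it can be day 1 (3), day 2 (2), day 3 (1). Listing each branch's schedules as (Migrate, Handover, QA, Scope, Deploy) by day number:
Design=day 1: (1,1,2,1,1) (1,1,3,1,1) (1,1,4,1,1) — 3.
Design=day 2: (2,2,3,2,2) (2,2,4,2,2) — 2.
Design=day 3: (3,3,4,3,3) — 1.
Summing: 3 + 2 + 1 = 6.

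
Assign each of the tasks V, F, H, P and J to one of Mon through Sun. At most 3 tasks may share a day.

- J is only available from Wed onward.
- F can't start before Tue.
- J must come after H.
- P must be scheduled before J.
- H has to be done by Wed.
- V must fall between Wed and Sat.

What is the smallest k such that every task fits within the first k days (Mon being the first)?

3 days

The precedence chain requires at least 2 distinct days.
With at most 3 per day and 5 tasks, at least 2 days are needed.
V can't be placed before Wed — that is day 3 counting from Mon — so the schedule must run through at least 3 days.
3 works (last occupied day: Wed): for example H -> Mon; F -> Tue; J -> Wed; V -> Wed; P -> Mon.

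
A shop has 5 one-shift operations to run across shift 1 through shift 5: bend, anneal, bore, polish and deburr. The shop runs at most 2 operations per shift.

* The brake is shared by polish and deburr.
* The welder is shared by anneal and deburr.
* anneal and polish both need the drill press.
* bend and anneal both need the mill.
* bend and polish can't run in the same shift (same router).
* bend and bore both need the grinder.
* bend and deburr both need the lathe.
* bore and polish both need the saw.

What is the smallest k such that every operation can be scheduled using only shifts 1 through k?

With at most 2 per shift and 5 operations, at least 3 shifts are needed.
Could 3 shifts be enough, i.e. nothing placed later than shift 3? No: bend, anneal, polish and deburr must all be in different shifts (bend/anneal can't share; bend/polish can't share; bend/deburr can't share; anneal/polish can't share; anneal/deburr can't share; polish/deburr can't share), but only 3 shifts are available: 4 operations can't fit in 3 distinct shifts.
So 3 shifts is not enough.
4 works (last occupied shift: shift 4): for example deburr -> shift 4, bore -> shift 2, polish -> shift 3, bend -> shift 1, anneal -> shift 2.

4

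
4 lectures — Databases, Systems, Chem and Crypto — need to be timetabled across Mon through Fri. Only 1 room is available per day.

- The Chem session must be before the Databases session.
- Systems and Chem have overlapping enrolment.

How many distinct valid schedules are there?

60

Splitting on Databases: it can be Tue (6), Wed (12), Thu (18), Fri (24). Listing each branch's schedules as (Systems, Chem, Crypto):
Databases=Tue: (Wed,Mon,Thu) (Wed,Mon,Fri) (Thu,Mon,Wed) (Thu,Mon,Fri) (Fri,Mon,Wed) (Fri,Mon,Thu) — 6.
Databases=Wed: (Mon,Tue,Thu) (Mon,Tue,Fri) (Tue,Mon,Thu) (Tue,Mon,Fri) (Thu,Mon,Tue) (Thu,Mon,Fri) (Thu,Tue,Mon) (Thu,Tue,Fri) (Fri,Mon,Tue) (Fri,Mon,Thu) (Fri,Tue,Mon) (Fri,Tue,Thu) — 12.
Databases=Thu: (Mon,Tue,Wed) (Mon,Tue,Fri) (Mon,Wed,Tue) (Mon,Wed,Fri) (Tue,Mon,Wed) (Tue,Mon,Fri) (Tue,Wed,Mon) (Tue,Wed,Fri) (Wed,Mon,Tue) (Wed,Mon,Fri) (Wed,Tue,Mon) (Wed,Tue,Fri) (Fri,Mon,Tue) (Fri,Mon,Wed) (Fri,Tue,Mon) (Fri,Tue,Wed) (Fri,Wed,Mon) (Fri,Wed,Tue) — 18.
Databases=Fri: (Mon,Tue,Wed) (Mon,Tue,Thu) (Mon,Wed,Tue) (Mon,Wed,Thu) (Mon,Thu,Tue) (Mon,Thu,Wed) (Tue,Mon,Wed) (Tue,Mon,Thu) (Tue,Wed,Mon) (Tue,Wed,Thu) (Tue,Thu,Mon) (Tue,Thu,Wed) (Wed,Mon,Tue) (Wed,Mon,Thu) (Wed,Tue,Mon) (Wed,Tue,Thu) (Wed,Thu,Mon) (Wed,Thu,Tue) (Thu,Mon,Tue) (Thu,Mon,Wed) (Thu,Tue,Mon) (Thu,Tue,Wed) (Thu,Wed,Mon) (Thu,Wed,Tue) — 24.
Summing: 6 + 12 + 18 + 24 = 60.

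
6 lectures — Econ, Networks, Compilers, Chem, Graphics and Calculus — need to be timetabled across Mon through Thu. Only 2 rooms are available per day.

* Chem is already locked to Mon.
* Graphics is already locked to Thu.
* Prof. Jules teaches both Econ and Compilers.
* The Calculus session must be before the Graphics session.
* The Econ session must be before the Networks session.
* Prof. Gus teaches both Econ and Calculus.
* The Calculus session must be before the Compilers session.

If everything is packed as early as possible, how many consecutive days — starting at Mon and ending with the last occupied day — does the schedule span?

4

The precedence chain requires at least 2 distinct days.
With at most 2 per day and 6 lectures, at least 3 days are needed.
Graphics can't be placed before Thu — that is day 4 counting from Mon — so the schedule must run through at least 4 days.
4 works (last occupied day: Thu): for example Graphics -> Thu, Compilers -> Wed, Networks -> Wed, Econ -> Tue, Calculus -> Mon, Chem -> Mon.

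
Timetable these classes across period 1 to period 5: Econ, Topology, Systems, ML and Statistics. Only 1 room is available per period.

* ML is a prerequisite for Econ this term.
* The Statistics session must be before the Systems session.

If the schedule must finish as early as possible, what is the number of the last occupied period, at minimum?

period 5

The precedence chain requires at least 2 distinct periods.
With at most 1 per period and 5 classes, at least 5 periods are needed.
5 works (last occupied period: period 5): for example Statistics=period 3, ML=period 1, Topology=period 5, Systems=period 4, Econ=period 2.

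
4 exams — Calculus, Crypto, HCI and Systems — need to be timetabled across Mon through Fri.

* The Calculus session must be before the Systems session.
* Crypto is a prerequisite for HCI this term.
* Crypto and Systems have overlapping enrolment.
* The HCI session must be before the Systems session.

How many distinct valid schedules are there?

Splitting on Calculus: it can be Mon (10), Tue (10), Wed (9), Thu (6). Listing each branch's schedules as (Crypto, HCI, Systems):
Calculus=Mon: (Mon,Tue,Wed) (Mon,Tue,Thu) (Mon,Tue,Fri) (Mon,Wed,Thu) (Mon,Wed,Fri) (Mon,Thu,Fri) (Tue,Wed,Thu) (Tue,Wed,Fri) (Tue,Thu,Fri) (Wed,Thu,Fri) — 10.
Calculus=Tue: (Mon,Tue,Wed) (Mon,Tue,Thu) (Mon,Tue,Fri) (Mon,Wed,Thu) (Mon,Wed,Fri) (Mon,Thu,Fri) (Tue,Wed,Thu) (Tue,Wed,Fri) (Tue,Thu,Fri) (Wed,Thu,Fri) — 10.
Calculus=Wed: (Mon,Tue,Thu) (Mon,Tue,Fri) (Mon,Wed,Thu) (Mon,Wed,Fri) (Mon,Thu,Fri) (Tue,Wed,Thu) (Tue,Wed,Fri) (Tue,Thu,Fri) (Wed,Thu,Fri) — 9.
Calculus=Thu: (Mon,Tue,Fri) (Mon,Wed,Fri) (Mon,Thu,Fri) (Tue,Wed,Fri) (Tue,Thu,Fri) (Wed,Thu,Fri) — 6.
Summing: 10 + 10 + 9 + 6 = 35.

35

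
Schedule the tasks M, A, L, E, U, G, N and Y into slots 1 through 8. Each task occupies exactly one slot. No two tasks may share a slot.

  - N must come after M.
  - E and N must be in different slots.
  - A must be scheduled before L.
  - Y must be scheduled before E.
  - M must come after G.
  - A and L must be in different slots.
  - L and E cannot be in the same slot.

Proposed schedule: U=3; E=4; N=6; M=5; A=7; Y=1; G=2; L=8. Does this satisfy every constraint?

N must come after M — holds.
Y must be scheduled before E — holds.
M must come after G — holds.
L and E cannot be in the same slot — holds.
A and L must be in different slots — holds.
A must be scheduled before L — holds.
No two tasks may share a slot — holds.
E and N must be in different slots — holds.

Valid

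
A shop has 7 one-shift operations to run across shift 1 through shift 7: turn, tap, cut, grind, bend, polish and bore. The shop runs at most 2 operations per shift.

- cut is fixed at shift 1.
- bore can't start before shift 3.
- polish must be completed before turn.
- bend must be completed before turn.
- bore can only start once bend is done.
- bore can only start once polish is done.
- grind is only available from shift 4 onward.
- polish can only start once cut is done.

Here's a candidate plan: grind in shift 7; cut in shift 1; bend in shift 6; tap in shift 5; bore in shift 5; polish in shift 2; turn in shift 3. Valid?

No. bend must be completed before turn is not satisfied.

bore can only start once bend is done — violated.
cut is fixed at shift 1 — holds.
grind is only available from shift 4 onward — holds.
bore can only start once polish is done — holds.
bend must be completed before turn — violated.
bore can't start before shift 3 — holds.
polish must be completed before turn — holds.
polish can only start once cut is done — holds.
The shop runs at most 2 operations per shift — holds.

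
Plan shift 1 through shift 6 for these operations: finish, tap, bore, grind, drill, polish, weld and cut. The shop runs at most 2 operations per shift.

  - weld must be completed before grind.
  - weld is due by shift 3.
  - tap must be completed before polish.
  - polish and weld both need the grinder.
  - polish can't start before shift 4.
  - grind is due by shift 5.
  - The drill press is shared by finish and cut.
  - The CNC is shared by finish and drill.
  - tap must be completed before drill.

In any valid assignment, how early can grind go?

Precedence pushes grind to at least shift 2; grind's own window allows nothing later than shift 5.
grind at shift 2 is achievable: drill -> shift 2; polish -> shift 4; weld -> shift 1; finish -> shift 3; cut -> shift 4; tap -> shift 1; bore -> shift 3; grind -> shift 2.

shift 2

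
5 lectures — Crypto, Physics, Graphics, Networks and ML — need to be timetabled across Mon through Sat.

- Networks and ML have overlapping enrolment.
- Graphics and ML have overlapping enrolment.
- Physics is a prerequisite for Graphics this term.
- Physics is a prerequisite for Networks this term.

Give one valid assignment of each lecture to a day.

Graphics -> Tue; ML -> Mon; Physics -> Mon; Networks -> Tue; Crypto -> Mon

Checking: Physics(Mon) before Networks(Tue); Physics(Mon) before Graphics(Tue); Graphics(Tue) != ML(Mon); Networks(Tue) != ML(Mon).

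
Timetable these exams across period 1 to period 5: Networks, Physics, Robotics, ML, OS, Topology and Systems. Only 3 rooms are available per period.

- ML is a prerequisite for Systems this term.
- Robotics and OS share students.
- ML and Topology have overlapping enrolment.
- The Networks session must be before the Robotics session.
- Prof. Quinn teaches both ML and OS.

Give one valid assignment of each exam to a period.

ML in period 1; Robotics in period 2; Topology in period 2; Physics in period 1; OS in period 3; Systems in period 2; Networks in period 1

Checking: ML(period 1) before Systems(period 2); Networks(period 1) before Robotics(period 2); ML(period 1) != Topology(period 2); Robotics(period 2) != OS(period 3); ML(period 1) != OS(period 3); max 3 per period (cap 3).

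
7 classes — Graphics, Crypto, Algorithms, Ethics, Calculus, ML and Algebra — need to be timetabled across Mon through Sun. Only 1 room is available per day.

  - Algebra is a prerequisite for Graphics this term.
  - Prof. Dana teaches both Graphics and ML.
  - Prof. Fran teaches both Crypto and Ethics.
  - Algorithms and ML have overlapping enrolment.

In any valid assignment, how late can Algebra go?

Sat

Downstream work caps Algebra at Sat.
Algebra at Sat is achievable: Calculus in Thu; Crypto in Mon; Algebra in Sat; Ethics in Wed; ML in Fri; Graphics in Sun; Algorithms in Tue.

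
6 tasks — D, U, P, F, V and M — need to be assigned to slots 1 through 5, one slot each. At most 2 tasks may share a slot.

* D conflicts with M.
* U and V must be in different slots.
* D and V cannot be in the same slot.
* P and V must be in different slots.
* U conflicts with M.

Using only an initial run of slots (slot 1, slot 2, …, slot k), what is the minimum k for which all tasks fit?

With at most 2 per slot and 6 tasks, at least 3 slots are needed.
3 works (last occupied slot: 3): for example F -> 2; U -> 1; V -> 3; M -> 3; P -> 2; D -> 1.

3 slots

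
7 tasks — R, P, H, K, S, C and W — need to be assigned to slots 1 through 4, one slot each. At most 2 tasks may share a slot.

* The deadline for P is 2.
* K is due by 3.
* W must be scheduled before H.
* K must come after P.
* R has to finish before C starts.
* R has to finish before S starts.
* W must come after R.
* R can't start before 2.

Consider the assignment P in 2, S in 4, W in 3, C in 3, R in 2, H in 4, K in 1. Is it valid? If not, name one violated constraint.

W must be scheduled before H — holds.
R can't start before 2 — holds.
The deadline for P is 2 — holds.
K is due by 3 — holds.
K must come after P — violated.
At most 2 tasks may share a slot — holds.
R has to finish before C starts — holds.
W must come after R — holds.
R has to finish before S starts — holds.

No — it violates: K must come after P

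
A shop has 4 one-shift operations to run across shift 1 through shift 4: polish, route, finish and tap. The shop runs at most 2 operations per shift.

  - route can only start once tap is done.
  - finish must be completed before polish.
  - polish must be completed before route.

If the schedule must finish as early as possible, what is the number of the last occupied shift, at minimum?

The precedence chain requires at least 3 distinct shifts.
With at most 2 per shift and 4 operations, at least 2 shifts are needed.
3 works (last occupied shift: shift 3): for example polish in shift 2, finish in shift 1, route in shift 3, tap in shift 1.

3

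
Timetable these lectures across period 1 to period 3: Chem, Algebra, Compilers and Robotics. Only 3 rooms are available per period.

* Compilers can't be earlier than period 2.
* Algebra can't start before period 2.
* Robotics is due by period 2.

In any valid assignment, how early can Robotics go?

Robotics's own window allows nothing later than period 2.
Robotics at period 1 is achievable: Algebra -> period 2; Chem -> period 1; Robotics -> period 1; Compilers -> period 2.

period 1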